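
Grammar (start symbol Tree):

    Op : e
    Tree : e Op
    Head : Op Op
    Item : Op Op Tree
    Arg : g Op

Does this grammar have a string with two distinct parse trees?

Only Tree, Op are reachable from Tree; ignoring the rest: Each reachable nonterminal has at most one production per leading terminal, and all productions are right-linear; the derivation is determined token-by-token.

Unambiguous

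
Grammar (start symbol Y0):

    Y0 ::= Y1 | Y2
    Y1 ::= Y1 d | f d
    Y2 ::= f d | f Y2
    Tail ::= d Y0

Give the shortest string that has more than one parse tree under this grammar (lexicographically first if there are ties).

length 2: f d has 2 parse trees

Two derivations of f d:
  Y0 ⇒ Y1 ⇒ f d
  Y0 ⇒ Y2 ⇒ f d

f d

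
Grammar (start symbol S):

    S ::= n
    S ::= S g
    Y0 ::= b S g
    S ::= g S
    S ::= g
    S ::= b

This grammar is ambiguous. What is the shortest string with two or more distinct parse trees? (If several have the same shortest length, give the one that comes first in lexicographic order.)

g g

length 1: no string has ≥2 trees
length 2: g g has 2 parse trees

Two derivations of g g:
  S ⇒ S g ⇒ g g
  S ⇒ g S ⇒ g g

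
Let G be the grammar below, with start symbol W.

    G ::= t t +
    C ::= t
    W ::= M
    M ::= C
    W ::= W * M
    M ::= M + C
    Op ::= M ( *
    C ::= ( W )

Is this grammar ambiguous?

Unambiguous

(G, Op are unreachable from W, so their rules don't affect L(W).) This is a standard precedence ladder (W over M over C), with each level left-recursive on its own operator ('*' at W, '+' at M). That structure is LR(1), hence unambiguous.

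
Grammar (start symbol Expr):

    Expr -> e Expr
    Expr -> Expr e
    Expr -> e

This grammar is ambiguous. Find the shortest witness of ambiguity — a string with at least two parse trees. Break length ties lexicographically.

length 1: no string has ≥2 trees
length 2: e e has 2 parse trees

Two derivations of e e:
  Expr ⇒ e Expr ⇒ e e
  Expr ⇒ Expr e ⇒ e e

e e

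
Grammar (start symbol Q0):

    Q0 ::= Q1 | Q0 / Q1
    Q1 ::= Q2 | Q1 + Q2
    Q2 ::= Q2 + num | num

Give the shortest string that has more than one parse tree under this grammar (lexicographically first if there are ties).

num + num

length 1: no string has ≥2 trees
length 3: num + num has 2 parse trees

Two derivations of num + num:
  Q0 ⇒ Q1 ⇒ Q2 ⇒ Q2 + num ⇒ num + num
  Q0 ⇒ Q1 ⇒ Q1 + Q2 ⇒ Q2 + Q2 ⇒ num + Q2 ⇒ num + num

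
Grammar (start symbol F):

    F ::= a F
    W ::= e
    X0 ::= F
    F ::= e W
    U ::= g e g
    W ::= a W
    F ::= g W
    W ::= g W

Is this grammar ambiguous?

Unambiguous

Only F, W are reachable from F; ignoring the rest: Each reachable nonterminal has at most one production per leading terminal, and all productions are right-linear; the derivation is determined token-by-token.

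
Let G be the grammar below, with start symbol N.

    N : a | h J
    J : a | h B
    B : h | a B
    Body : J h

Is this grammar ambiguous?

Only N, J, B are reachable from N; ignoring the rest: Restricted to the reachable nonterminals, every rule has the form A → t or A → t B, and no two rules for the same A share a first terminal. The grammar encodes a DFA — one run per string.

Unambiguous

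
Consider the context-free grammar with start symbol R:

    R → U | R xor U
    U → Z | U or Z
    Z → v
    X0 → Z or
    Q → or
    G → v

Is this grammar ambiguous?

Only R, U, Z are reachable from R; ignoring the rest: The grammar is stratified — R handles 'xor' (left-recursive), U handles 'or', Z atoms. Each operator has a fixed associativity and precedence level, so every string has one parse.

Unambiguous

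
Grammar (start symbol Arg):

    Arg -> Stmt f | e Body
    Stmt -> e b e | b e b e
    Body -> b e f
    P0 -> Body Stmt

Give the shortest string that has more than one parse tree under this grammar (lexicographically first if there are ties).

length 4: e b e f has 2 parse trees

Two derivations of e b e f:
  Arg ⇒ Stmt f ⇒ e b e f
  Arg ⇒ e Body ⇒ e b e f

e b e f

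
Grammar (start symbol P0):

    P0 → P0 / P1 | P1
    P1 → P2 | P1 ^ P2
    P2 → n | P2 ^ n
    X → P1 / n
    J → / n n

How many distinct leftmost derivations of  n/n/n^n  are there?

2

Parse trees for n/n/n^n:
  [P0 [P0 [P0 [P1 [P2 n]]] / [P1 [P2 n]]] / [P1 [P2 [P2 n] ^ n]]]
  [P0 [P0 [P0 [P1 [P2 n]]] / [P1 [P2 n]]] / [P1 [P1 [P2 n]] ^ [P2 n]]]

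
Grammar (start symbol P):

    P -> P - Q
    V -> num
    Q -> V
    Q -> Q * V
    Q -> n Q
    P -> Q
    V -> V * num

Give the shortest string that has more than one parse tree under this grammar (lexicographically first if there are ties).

length 1: no string has ≥2 trees
length 2: no string has ≥2 trees
length 3: num * num has 2 parse trees

Two derivations of num * num:
  P ⇒ Q ⇒ V ⇒ V * num ⇒ num * num
  P ⇒ Q ⇒ Q * V ⇒ V * V ⇒ num * V ⇒ num * num

num * num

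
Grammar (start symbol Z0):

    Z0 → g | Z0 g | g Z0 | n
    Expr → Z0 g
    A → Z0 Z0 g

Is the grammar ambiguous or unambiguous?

Ambiguous

Witness: g g

Derivation 1: Z0 ⇒ Z0 g ⇒ g g
Derivation 2: Z0 ⇒ g Z0 ⇒ g g

Two distinct leftmost derivations for the same string.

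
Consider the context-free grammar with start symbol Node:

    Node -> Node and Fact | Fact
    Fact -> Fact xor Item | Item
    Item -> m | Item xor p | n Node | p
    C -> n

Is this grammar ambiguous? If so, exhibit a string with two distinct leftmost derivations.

Witness: m xor p

Derivation 1: Node ⇒ Fact ⇒ Fact xor Item ⇒ Item xor Item ⇒ m xor Item ⇒ m xor p
Derivation 2: Node ⇒ Fact ⇒ Item ⇒ Item xor p ⇒ m xor p

Two distinct leftmost derivations for the same string.

Ambiguous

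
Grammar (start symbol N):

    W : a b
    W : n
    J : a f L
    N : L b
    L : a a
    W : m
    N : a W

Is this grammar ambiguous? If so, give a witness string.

Witness: a a b

Derivation 1: N ⇒ L b ⇒ a a b
Derivation 2: N ⇒ a W ⇒ a a b

Two distinct leftmost derivations for the same string.

Ambiguous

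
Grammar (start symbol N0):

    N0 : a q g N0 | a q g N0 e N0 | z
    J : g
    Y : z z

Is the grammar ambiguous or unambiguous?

Witness: a q g a q g z e z

Derivation 1: N0 ⇒ a q g N0 ⇒ a q g a q g N0 e N0 ⇒ a q g a q g z e N0 ⇒ a q g a q g z e z
Derivation 2: N0 ⇒ a q g N0 e N0 ⇒ a q g a q g N0 e N0 ⇒ a q g a q g z e N0 ⇒ a q g a q g z e z

Two distinct leftmost derivations for the same string.

Ambiguous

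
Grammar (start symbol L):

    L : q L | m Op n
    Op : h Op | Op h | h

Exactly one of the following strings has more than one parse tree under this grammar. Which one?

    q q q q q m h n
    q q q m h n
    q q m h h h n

q q m h h h n

q q q q q m h n: 1 tree
q q q m h n: 1 tree
q q m h h h n: 4 trees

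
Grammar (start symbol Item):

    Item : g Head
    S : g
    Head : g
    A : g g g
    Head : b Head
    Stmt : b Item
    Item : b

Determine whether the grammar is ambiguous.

Unambiguous

Only Item, Head are reachable from Item; ignoring the rest: Restricted to the reachable nonterminals, every rule has the form A → t or A → t B, and no two rules for the same A share a first terminal. The grammar encodes a DFA — one run per string.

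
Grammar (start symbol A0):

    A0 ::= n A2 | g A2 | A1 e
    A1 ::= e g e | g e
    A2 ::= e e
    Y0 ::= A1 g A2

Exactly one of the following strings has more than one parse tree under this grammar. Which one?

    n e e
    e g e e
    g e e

g e e

n e e: 1 tree
e g e e: 1 tree
g e e: 2 trees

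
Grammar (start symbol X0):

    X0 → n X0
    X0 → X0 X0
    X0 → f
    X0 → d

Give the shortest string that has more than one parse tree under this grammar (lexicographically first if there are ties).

length 1: no string has ≥2 trees
length 2: no string has ≥2 trees
length 3: d d d has 2 parse trees

Two derivations of d d d:
  X0 ⇒ X0 X0 ⇒ X0 X0 X0 ⇒ d X0 X0 ⇒ d d X0 ⇒ d d d
  X0 ⇒ X0 X0 ⇒ d X0 ⇒ d X0 X0 ⇒ d d X0 ⇒ d d d

d d d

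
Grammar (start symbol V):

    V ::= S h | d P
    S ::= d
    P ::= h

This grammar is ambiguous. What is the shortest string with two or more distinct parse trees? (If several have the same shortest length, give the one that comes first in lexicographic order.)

d h

length 2: d h has 2 parse trees

Two derivations of d h:
  V ⇒ S h ⇒ d h
  V ⇒ d P ⇒ d h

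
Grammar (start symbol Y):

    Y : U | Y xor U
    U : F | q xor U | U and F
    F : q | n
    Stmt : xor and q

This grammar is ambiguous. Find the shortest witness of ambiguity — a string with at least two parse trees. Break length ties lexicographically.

length 1: no string has ≥2 trees
length 3: q xor n has 2 parse trees

Two derivations of q xor n:
  Y ⇒ U ⇒ q xor U ⇒ q xor F ⇒ q xor n
  Y ⇒ Y xor U ⇒ U xor U ⇒ F xor U ⇒ q xor U ⇒ q xor F ⇒ q xor n

q xor n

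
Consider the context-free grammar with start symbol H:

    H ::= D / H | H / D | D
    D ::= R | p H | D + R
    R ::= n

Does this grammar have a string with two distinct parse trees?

Witness: n / n

Derivation 1: H ⇒ D / H ⇒ R / H ⇒ n / H ⇒ n / D ⇒ n / R ⇒ n / n
Derivation 2: H ⇒ H / D ⇒ D / D ⇒ R / D ⇒ n / D ⇒ n / R ⇒ n / n

Two distinct leftmost derivations for the same string.

Ambiguous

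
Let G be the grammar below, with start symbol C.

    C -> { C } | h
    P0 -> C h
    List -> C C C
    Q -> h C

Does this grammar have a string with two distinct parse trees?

(P0, List, Q are unreachable from C, so their rules don't affect L(C).) Each string is a nest of matched brackets around a single atom. An opening bracket forces the recursive rule; an atom forces the base rule.

Unambiguous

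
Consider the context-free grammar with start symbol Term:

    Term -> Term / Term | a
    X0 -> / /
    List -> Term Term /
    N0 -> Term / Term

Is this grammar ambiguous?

Witness: a / a / a

Derivation 1: Term ⇒ Term / Term ⇒ Term / Term / Term ⇒ a / Term / Term ⇒ a / a / Term ⇒ a / a / a
Derivation 2: Term ⇒ Term / Term ⇒ a / Term ⇒ a / Term / Term ⇒ a / a / Term ⇒ a / a / a

Two distinct leftmost derivations for the same string.

Ambiguous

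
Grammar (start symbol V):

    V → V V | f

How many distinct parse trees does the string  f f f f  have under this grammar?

5

Parse trees for f f f f:
  [V [V f] [V [V f] [V [V f] [V f]]]]
  [V [V f] [V [V [V f] [V f]] [V f]]]
  [V [V [V f] [V f]] [V [V f] [V f]]]
  [V [V [V f] [V [V f] [V f]]] [V f]]
  [V [V [V [V f] [V f]] [V f]] [V f]]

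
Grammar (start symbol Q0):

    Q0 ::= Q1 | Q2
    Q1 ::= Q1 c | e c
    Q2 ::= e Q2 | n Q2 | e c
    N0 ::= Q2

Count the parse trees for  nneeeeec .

Parse trees for nneeeeec:
  [Q0 [Q2 n [Q2 n [Q2 e [Q2 e [Q2 e [Q2 e [Q2 e c]]]]]]]]

1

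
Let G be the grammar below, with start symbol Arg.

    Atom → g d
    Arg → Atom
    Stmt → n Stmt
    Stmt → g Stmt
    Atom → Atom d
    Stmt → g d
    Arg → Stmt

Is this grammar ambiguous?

Witness: g d

Derivation 1: Arg ⇒ Atom ⇒ g d
Derivation 2: Arg ⇒ Stmt ⇒ g d

Two distinct leftmost derivations for the same string.

Ambiguous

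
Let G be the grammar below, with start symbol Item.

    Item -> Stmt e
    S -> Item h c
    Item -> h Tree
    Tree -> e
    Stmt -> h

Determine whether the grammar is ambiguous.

Witness: h e

Derivation 1: Item ⇒ Stmt e ⇒ h e
Derivation 2: Item ⇒ h Tree ⇒ h e

Two distinct leftmost derivations for the same string.

Ambiguous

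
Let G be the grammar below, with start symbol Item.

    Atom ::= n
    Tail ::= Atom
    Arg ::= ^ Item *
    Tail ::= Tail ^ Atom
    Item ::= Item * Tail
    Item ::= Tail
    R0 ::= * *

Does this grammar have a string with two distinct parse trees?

Unambiguous

(R0, Arg are unreachable from Item, so their rules don't affect L(Item).) The grammar is stratified — Item handles '*' (left-recursive), Tail handles '^', Atom atoms. Each operator has a fixed associativity and precedence level, so every string has one parse.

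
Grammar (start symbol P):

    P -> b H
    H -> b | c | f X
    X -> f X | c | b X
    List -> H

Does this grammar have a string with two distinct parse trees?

Only P, H, X are reachable from P; ignoring the rest: Each reachable nonterminal has at most one production per leading terminal, and all productions are right-linear; the derivation is determined token-by-token.

Unambiguous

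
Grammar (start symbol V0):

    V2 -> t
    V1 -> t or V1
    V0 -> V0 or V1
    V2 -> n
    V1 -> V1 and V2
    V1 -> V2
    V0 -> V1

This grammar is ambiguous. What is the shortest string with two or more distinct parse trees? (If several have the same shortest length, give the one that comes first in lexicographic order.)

length 1: no string has ≥2 trees
length 3: t or n has 2 parse trees

Two derivations of t or n:
  V0 ⇒ V0 or V1 ⇒ V1 or V1 ⇒ V2 or V1 ⇒ t or V1 ⇒ t or V2 ⇒ t or n
  V0 ⇒ V1 ⇒ t or V1 ⇒ t or V2 ⇒ t or n

t or n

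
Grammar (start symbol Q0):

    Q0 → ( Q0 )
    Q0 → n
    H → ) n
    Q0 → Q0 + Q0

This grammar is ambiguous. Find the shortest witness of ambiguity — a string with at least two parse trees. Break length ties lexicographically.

length 1: no string has ≥2 trees
length 3: no string has ≥2 trees
length 5: n + n + n has 2 parse trees

Two derivations of n + n + n:
  Q0 ⇒ Q0 + Q0 ⇒ n + Q0 ⇒ n + Q0 + Q0 ⇒ n + n + Q0 ⇒ n + n + n
  Q0 ⇒ Q0 + Q0 ⇒ Q0 + Q0 + Q0 ⇒ n + Q0 + Q0 ⇒ n + n + Q0 ⇒ n + n + n

n + n + n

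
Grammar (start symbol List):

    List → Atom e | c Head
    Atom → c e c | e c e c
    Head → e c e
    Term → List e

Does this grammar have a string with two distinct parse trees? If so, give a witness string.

Witness: c e c e

Derivation 1: List ⇒ Atom e ⇒ c e c e
Derivation 2: List ⇒ c Head ⇒ c e c e

Two distinct leftmost derivations for the same string.

Ambiguous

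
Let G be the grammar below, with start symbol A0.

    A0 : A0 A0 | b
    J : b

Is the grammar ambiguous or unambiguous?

Ambiguous

Witness: b b b

Derivation 1: A0 ⇒ A0 A0 ⇒ A0 A0 A0 ⇒ b A0 A0 ⇒ b b A0 ⇒ b b b
Derivation 2: A0 ⇒ A0 A0 ⇒ b A0 ⇒ b A0 A0 ⇒ b b A0 ⇒ b b b

Two distinct leftmost derivations for the same string.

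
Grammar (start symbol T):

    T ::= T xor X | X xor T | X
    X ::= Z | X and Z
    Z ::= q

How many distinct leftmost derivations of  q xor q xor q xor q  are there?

8

Parse trees for q xor q xor q xor q:
  [T [T [T [T [X [Z q]]] xor [X [Z q]]] xor [X [Z q]]] xor [X [Z q]]]
  [T [T [T [X [Z q]] xor [T [X [Z q]]]] xor [X [Z q]]] xor [X [Z q]]]
  [T [T [X [Z q]] xor [T [T [X [Z q]]] xor [X [Z q]]]] xor [X [Z q]]]
  [T [T [X [Z q]] xor [T [X [Z q]] xor [T [X [Z q]]]]] xor [X [Z q]]]
  [T [X [Z q]] xor [T [T [T [X [Z q]]] xor [X [Z q]]] xor [X [Z q]]]]
  [T [X [Z q]] xor [T [T [X [Z q]] xor [T [X [Z q]]]] xor [X [Z q]]]]
  [T [X [Z q]] xor [T [X [Z q]] xor [T [T [X [Z q]]] xor [X [Z q]]]]]
  [T [X [Z q]] xor [T [X [Z q]] xor [T [X [Z q]] xor [T [X [Z q]]]]]]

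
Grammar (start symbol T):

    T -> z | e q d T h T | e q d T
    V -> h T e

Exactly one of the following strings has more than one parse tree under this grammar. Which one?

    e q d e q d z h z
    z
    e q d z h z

e q d e q d z h z: 2 trees
z: 1 tree
e q d z h z: 1 tree

e q d e q d z h z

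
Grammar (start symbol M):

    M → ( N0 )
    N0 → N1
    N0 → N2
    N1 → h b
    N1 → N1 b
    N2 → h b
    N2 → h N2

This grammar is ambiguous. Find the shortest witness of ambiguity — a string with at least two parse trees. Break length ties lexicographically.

( h b )

length 4: ( h b ) has 2 parse trees

Two derivations of ( h b ):
  M ⇒ ( N0 ) ⇒ ( N1 ) ⇒ ( h b )
  M ⇒ ( N0 ) ⇒ ( N2 ) ⇒ ( h b )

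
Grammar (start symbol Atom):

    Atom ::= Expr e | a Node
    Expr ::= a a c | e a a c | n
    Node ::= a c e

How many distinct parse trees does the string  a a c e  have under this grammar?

Parse trees for a a c e:
  [Atom [Expr a a c] e]
  [Atom a [Node a c e]]

2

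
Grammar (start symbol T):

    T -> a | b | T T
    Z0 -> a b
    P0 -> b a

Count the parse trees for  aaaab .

Parse trees for aaaab (showing first 6 of 14):
  [T [T a] [T [T a] [T [T a] [T [T a] [T b]]]]]
  [T [T a] [T [T a] [T [T [T a] [T a]] [T b]]]]
  [T [T a] [T [T [T a] [T a]] [T [T a] [T b]]]]
  [T [T a] [T [T [T a] [T [T a] [T a]]] [T b]]]
  [T [T a] [T [T [T [T a] [T a]] [T a]] [T b]]]
  [T [T [T a] [T a]] [T [T a] [T [T a] [T b]]]]

14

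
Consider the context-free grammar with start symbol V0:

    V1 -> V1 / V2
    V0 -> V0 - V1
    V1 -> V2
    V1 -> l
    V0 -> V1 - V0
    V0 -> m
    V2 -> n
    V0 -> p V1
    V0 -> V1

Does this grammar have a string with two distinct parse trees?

Witness: l - l

Derivation 1: V0 ⇒ V0 - V1 ⇒ V1 - V1 ⇒ l - V1 ⇒ l - l
Derivation 2: V0 ⇒ V1 - V0 ⇒ l - V0 ⇒ l - V1 ⇒ l - l

Two distinct leftmost derivations for the same string.

Ambiguous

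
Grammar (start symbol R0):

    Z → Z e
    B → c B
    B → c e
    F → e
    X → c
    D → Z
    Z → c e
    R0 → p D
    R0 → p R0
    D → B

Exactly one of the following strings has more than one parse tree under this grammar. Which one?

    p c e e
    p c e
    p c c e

p c e e: 1 tree
p c e: 2 trees
p c c e: 1 tree

p c e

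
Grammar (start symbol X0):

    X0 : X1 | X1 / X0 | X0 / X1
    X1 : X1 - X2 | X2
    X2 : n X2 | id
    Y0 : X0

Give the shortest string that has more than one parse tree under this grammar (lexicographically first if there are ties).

length 1: no string has ≥2 trees
length 2: no string has ≥2 trees
length 3: id / id has 2 parse trees

Two derivations of id / id:
  X0 ⇒ X1 / X0 ⇒ X2 / X0 ⇒ id / X0 ⇒ id / X1 ⇒ id / X2 ⇒ id / id
  X0 ⇒ X0 / X1 ⇒ X1 / X1 ⇒ X2 / X1 ⇒ id / X1 ⇒ id / X2 ⇒ id / id

id / id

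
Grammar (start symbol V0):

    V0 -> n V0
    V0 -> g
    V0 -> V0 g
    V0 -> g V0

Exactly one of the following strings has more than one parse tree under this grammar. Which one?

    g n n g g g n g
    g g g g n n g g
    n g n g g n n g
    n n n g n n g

g g g g n n g g

g n n g g g n g: 1 tree
g g g g n n g g: 8 trees
n g n g g n n g: 1 tree
n n n g n n g: 1 tree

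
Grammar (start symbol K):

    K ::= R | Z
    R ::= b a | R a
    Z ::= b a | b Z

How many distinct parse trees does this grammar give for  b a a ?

Parse trees for b a a:
  [K [R [R b a] a]]

1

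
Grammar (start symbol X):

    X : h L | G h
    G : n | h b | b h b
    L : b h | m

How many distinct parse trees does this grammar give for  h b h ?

Parse trees for h b h:
  [X h [L b h]]
  [X [G h b] h]

2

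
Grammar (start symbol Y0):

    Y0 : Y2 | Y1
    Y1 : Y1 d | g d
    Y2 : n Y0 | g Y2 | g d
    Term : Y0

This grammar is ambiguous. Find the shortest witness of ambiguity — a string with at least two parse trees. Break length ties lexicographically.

length 2: g d has 2 parse trees

Two derivations of g d:
  Y0 ⇒ Y2 ⇒ g d
  Y0 ⇒ Y1 ⇒ g d

g d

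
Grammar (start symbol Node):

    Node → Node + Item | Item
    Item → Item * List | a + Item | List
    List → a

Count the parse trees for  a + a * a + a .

3

Parse trees for a + a * a + a:
  [Node [Node [Node [Item [List a]]] + [Item [Item [List a]] * [List a]]] + [Item [List a]]]
  [Node [Node [Item [Item a + [Item [List a]]] * [List a]]] + [Item [List a]]]
  [Node [Node [Item a + [Item [Item [List a]] * [List a]]]] + [Item [List a]]]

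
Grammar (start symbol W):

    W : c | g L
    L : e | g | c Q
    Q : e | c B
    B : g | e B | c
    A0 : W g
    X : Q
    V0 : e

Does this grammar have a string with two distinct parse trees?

Unambiguous

Only W, L, Q, B are reachable from W; ignoring the rest: Each reachable nonterminal has at most one production per leading terminal, and all productions are right-linear; the derivation is determined token-by-token.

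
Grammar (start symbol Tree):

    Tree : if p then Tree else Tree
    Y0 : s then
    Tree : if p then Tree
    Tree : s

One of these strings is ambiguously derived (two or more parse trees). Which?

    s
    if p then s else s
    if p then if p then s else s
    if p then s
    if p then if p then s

s: 1 tree
if p then s else s: 1 tree
if p then if p then s else s: 2 trees
if p then s: 1 tree
if p then if p then s: 1 tree

if p then if p then s else s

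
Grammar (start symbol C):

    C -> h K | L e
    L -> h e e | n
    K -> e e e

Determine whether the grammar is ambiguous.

Witness: h e e e

Derivation 1: C ⇒ h K ⇒ h e e e
Derivation 2: C ⇒ L e ⇒ h e e e

Two distinct leftmost derivations for the same string.

Ambiguous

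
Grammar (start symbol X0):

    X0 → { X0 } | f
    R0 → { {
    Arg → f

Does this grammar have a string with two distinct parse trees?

(R0, Arg are unreachable from X0, so their rules don't affect L(X0).) L(X0) is { openⁿ atom closeⁿ : n ≥ 0 }. The bracket depth fixes n, and the derivation is forced at every step.

Unambiguous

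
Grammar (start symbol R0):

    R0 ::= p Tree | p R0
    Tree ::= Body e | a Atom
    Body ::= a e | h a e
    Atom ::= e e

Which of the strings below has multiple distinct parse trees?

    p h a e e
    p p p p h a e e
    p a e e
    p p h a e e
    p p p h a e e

p a e e

p h a e e: 1 tree
p p p p h a e e: 1 tree
p a e e: 2 trees
p p h a e e: 1 tree
p p p h a e e: 1 tree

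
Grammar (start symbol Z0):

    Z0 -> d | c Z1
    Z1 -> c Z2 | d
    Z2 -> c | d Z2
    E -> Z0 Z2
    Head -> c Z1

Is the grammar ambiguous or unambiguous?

Unambiguous

Only Z0, Z1, Z2 are reachable from Z0; ignoring the rest: The reachable rules are right-linear with at most one rule per (nonterminal, next-terminal) pair. Each input token forces the next rule, so parsing is deterministic.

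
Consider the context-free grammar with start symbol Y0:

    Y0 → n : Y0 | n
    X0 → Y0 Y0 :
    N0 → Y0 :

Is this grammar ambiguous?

(X0, N0 are unreachable from Y0, so their rules don't affect L(Y0).) The reachable grammar is A → atom sep A | atom. Each atom is followed by either the separator (recurse) or end-of-string (stop) — no choice point.

Unambiguous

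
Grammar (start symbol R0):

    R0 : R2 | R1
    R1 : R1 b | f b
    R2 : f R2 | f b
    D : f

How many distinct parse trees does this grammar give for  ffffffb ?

1

Parse trees for ffffffb:
  [R0 [R2 f [R2 f [R2 f [R2 f [R2 f [R2 f b]]]]]]]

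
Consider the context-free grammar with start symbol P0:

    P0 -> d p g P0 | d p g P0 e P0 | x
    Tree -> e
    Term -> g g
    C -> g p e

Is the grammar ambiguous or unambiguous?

Witness: d p g d p g x e x

Derivation 1: P0 ⇒ d p g P0 ⇒ d p g d p g P0 e P0 ⇒ d p g d p g x e P0 ⇒ d p g d p g x e x
Derivation 2: P0 ⇒ d p g P0 e P0 ⇒ d p g d p g P0 e P0 ⇒ d p g d p g x e P0 ⇒ d p g d p g x e x

Two distinct leftmost derivations for the same string.

Ambiguous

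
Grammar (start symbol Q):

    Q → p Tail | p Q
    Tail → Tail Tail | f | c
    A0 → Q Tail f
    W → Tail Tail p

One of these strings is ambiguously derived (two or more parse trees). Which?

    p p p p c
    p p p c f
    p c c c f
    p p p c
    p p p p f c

p p p p c: 1 tree
p p p c f: 1 tree
p c c c f: 5 trees
p p p c: 1 tree
p p p p f c: 1 tree

p c c c f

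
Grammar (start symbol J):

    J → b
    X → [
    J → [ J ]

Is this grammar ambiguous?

(X is unreachable from J, so its rules don't affect L(J).) L(J) is { openⁿ atom closeⁿ : n ≥ 0 }. The bracket depth fixes n, and the derivation is forced at every step.

Unambiguous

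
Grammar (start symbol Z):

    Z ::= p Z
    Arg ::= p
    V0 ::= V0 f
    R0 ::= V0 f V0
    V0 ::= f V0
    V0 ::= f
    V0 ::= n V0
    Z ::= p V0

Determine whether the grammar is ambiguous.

Ambiguous

Witness: p f f

Derivation 1: Z ⇒ p V0 ⇒ p V0 f ⇒ p f f
Derivation 2: Z ⇒ p V0 ⇒ p f V0 ⇒ p f f

Two distinct leftmost derivations for the same string.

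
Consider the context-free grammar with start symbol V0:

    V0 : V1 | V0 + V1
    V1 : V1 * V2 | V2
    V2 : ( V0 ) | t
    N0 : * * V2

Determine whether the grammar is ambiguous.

(N0 is unreachable from V0, so its rules don't affect L(V0).) V0 → V0 + V1 | V1  ;  V1 → V1 * V2 | V2  — a left-associative chain with V2 at the bottom. Each string factors uniquely by precedence.

Unambiguous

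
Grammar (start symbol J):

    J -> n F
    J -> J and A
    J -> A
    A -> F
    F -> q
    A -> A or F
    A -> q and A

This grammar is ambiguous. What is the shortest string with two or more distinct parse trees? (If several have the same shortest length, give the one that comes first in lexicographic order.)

q and q

length 1: no string has ≥2 trees
length 2: no string has ≥2 trees
length 3: q and q has 2 parse trees

Two derivations of q and q:
  J ⇒ J and A ⇒ A and A ⇒ F and A ⇒ q and A ⇒ q and F ⇒ q and q
  J ⇒ A ⇒ q and A ⇒ q and F ⇒ q and q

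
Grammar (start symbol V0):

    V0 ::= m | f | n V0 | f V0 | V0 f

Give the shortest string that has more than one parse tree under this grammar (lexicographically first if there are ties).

length 1: no string has ≥2 trees
length 2: f f has 2 parse trees

Two derivations of f f:
  V0 ⇒ f V0 ⇒ f f
  V0 ⇒ V0 f ⇒ f f

f f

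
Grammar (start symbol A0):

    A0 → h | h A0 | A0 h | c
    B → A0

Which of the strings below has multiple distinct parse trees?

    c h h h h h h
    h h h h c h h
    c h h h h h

c h h h h h h: 1 tree
h h h h c h h: 15 trees
c h h h h h: 1 tree

h h h h c h h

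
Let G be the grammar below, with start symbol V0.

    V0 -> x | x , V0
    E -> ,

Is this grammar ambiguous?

Unambiguous

(E is unreachable from V0, so its rules don't affect L(V0).) Right-recursive list with a separator: after each atom, whether the separator follows determines the rule. One parse per string.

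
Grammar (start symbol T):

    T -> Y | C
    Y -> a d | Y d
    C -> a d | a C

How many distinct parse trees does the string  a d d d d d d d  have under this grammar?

1

Parse trees for a d d d d d d d:
  [T [Y [Y [Y [Y [Y [Y [Y a d] d] d] d] d] d] d]]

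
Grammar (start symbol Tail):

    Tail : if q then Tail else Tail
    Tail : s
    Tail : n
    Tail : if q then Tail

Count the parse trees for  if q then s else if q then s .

1

Parse trees for if q then s else if q then s:
  [Tail if q then [Tail s] else [Tail if q then [Tail s]]]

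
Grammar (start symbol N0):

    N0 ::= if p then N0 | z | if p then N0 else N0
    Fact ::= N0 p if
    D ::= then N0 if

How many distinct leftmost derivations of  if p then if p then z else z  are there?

2

Parse trees for if p then if p then z else z:
  [N0 if p then [N0 if p then [N0 z] else [N0 z]]]
  [N0 if p then [N0 if p then [N0 z]] else [N0 z]]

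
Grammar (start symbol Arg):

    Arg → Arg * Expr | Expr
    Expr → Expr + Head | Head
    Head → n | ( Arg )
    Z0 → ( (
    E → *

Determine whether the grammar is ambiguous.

Unambiguous

(Z0, E are unreachable from Arg, so their rules don't affect L(Arg).) This is a standard precedence ladder (Arg over Expr over Head), with each level left-recursive on its own operator ('*' at Arg, '+' at Expr). That structure is LR(1), hence unambiguous.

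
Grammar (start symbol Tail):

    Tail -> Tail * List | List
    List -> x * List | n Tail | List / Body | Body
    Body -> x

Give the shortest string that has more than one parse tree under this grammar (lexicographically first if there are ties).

length 1: no string has ≥2 trees
length 2: no string has ≥2 trees
length 3: x * x has 2 parse trees

Two derivations of x * x:
  Tail ⇒ Tail * List ⇒ List * List ⇒ Body * List ⇒ x * List ⇒ x * Body ⇒ x * x
  Tail ⇒ List ⇒ x * List ⇒ x * Body ⇒ x * x

x * x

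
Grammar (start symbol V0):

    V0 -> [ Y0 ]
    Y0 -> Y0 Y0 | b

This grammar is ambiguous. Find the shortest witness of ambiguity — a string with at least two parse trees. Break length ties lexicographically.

length 3: no string has ≥2 trees
length 4: no string has ≥2 trees
length 5: [ b b b ] has 2 parse trees

Two derivations of [ b b b ]:
  V0 ⇒ [ Y0 ] ⇒ [ Y0 Y0 ] ⇒ [ Y0 Y0 Y0 ] ⇒ [ b Y0 Y0 ] ⇒ [ b b Y0 ] ⇒ [ b b b ]
  V0 ⇒ [ Y0 ] ⇒ [ Y0 Y0 ] ⇒ [ b Y0 ] ⇒ [ b Y0 Y0 ] ⇒ [ b b Y0 ] ⇒ [ b b b ]

[ b b b ]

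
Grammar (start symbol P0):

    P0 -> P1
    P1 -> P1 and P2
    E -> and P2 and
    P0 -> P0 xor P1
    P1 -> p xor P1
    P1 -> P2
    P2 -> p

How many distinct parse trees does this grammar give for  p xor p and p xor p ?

Parse trees for p xor p and p xor p:
  [P0 [P0 [P1 [P1 p xor [P1 [P2 p]]] and [P2 p]]] xor [P1 [P2 p]]]
  [P0 [P0 [P1 p xor [P1 [P1 [P2 p]] and [P2 p]]]] xor [P1 [P2 p]]]
  [P0 [P0 [P0 [P1 [P2 p]]] xor [P1 [P1 [P2 p]] and [P2 p]]] xor [P1 [P2 p]]]

3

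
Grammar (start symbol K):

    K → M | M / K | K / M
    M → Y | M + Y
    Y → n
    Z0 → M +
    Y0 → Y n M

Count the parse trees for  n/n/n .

4

Parse trees for n/n/n:
  [K [M [Y n]] / [K [M [Y n]] / [K [M [Y n]]]]]
  [K [M [Y n]] / [K [K [M [Y n]]] / [M [Y n]]]]
  [K [K [M [Y n]] / [K [M [Y n]]]] / [M [Y n]]]
  [K [K [K [M [Y n]]] / [M [Y n]]] / [M [Y n]]]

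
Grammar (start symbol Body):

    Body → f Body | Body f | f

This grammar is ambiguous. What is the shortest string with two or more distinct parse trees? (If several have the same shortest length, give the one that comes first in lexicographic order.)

length 1: no string has ≥2 trees
length 2: f f has 2 parse trees

Two derivations of f f:
  Body ⇒ f Body ⇒ f f
  Body ⇒ Body f ⇒ f f

f f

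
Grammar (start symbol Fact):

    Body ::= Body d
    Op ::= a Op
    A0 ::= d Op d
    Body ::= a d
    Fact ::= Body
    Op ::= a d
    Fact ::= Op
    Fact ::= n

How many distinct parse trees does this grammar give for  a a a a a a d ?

1

Parse trees for a a a a a a d:
  [Fact [Op a [Op a [Op a [Op a [Op a [Op a d]]]]]]]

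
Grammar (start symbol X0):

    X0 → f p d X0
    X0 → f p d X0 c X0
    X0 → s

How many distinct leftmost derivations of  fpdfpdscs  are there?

Parse trees for fpdfpdscs:
  [X0 f p d [X0 f p d [X0 s] c [X0 s]]]
  [X0 f p d [X0 f p d [X0 s]] c [X0 s]]

2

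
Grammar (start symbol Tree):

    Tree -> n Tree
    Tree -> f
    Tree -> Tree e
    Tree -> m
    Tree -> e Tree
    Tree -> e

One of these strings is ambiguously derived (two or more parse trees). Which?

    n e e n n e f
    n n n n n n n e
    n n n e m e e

n e e n n e f: 1 tree
n n n n n n n e: 1 tree
n n n e m e e: 15 trees

n n n e m e e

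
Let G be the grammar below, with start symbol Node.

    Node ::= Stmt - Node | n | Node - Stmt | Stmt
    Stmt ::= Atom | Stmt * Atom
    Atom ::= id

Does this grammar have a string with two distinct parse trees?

Ambiguous

Witness: id - id

Derivation 1: Node ⇒ Stmt - Node ⇒ Atom - Node ⇒ id - Node ⇒ id - Stmt ⇒ id - Atom ⇒ id - id
Derivation 2: Node ⇒ Node - Stmt ⇒ Stmt - Stmt ⇒ Atom - Stmt ⇒ id - Stmt ⇒ id - Atom ⇒ id - id

Two distinct leftmost derivations for the same string.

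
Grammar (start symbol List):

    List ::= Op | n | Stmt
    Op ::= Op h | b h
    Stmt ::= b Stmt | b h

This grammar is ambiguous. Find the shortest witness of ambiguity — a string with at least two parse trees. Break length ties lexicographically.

b h

length 1: no string has ≥2 trees
length 2: b h has 2 parse trees

Two derivations of b h:
  List ⇒ Op ⇒ b h
  List ⇒ Stmt ⇒ b h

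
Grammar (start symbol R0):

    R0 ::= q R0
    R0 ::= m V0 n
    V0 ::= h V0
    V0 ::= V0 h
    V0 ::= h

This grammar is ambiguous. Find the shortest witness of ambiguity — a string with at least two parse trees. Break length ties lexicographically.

m h h n

length 3: no string has ≥2 trees
length 4: m h h n has 2 parse trees

Two derivations of m h h n:
  R0 ⇒ m V0 n ⇒ m h V0 n ⇒ m h h n
  R0 ⇒ m V0 n ⇒ m V0 h n ⇒ m h h n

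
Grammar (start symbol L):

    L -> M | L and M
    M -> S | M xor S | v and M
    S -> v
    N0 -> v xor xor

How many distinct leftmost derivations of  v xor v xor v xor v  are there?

Parse trees for v xor v xor v xor v:
  [L [M [M [M [M [S v]] xor [S v]] xor [S v]] xor [S v]]]

1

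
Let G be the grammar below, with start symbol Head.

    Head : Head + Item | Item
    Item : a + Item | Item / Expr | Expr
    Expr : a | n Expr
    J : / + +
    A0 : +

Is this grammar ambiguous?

Ambiguous

Witness: a + a

Derivation 1: Head ⇒ Head + Item ⇒ Item + Item ⇒ Expr + Item ⇒ a + Item ⇒ a + Expr ⇒ a + a
Derivation 2: Head ⇒ Item ⇒ a + Item ⇒ a + Expr ⇒ a + a

Two distinct leftmost derivations for the same string.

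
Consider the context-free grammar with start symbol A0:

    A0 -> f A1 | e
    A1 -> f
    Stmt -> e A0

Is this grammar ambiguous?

Only A0, A1 are reachable from A0; ignoring the rest: Restricted to the reachable nonterminals, every rule has the form A → t or A → t B, and no two rules for the same A share a first terminal. The grammar encodes a DFA — one run per string.

Unambiguous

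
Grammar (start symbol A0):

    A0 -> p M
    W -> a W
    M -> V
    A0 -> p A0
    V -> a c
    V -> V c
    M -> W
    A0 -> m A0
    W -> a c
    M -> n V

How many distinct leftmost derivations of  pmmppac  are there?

Parse trees for pmmppac:
  [A0 p [A0 m [A0 m [A0 p [A0 p [M [V a c]]]]]]]
  [A0 p [A0 m [A0 m [A0 p [A0 p [M [W a c]]]]]]]

2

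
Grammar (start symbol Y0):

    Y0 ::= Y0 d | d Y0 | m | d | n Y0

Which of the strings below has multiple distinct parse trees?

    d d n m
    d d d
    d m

d d d

d d n m: 1 tree
d d d: 4 trees
d m: 1 tree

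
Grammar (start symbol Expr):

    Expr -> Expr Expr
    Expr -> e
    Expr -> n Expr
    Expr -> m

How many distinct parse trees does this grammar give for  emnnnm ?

Parse trees for emnnnm:
  [Expr [Expr e] [Expr [Expr m] [Expr n [Expr n [Expr n [Expr m]]]]]]
  [Expr [Expr [Expr e] [Expr m]] [Expr n [Expr n [Expr n [Expr m]]]]]

2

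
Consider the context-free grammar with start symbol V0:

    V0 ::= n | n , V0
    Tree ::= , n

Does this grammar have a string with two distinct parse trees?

Unambiguous

Only V0 is reachable from V0; ignoring the rest: Right-recursive list with a separator: after each atom, whether the separator follows determines the rule. One parse per string.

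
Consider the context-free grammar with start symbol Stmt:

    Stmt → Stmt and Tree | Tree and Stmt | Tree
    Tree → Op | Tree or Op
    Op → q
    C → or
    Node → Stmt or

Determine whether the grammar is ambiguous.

Witness: q and q

Derivation 1: Stmt ⇒ Stmt and Tree ⇒ Tree and Tree ⇒ Op and Tree ⇒ q and Tree ⇒ q and Op ⇒ q and q
Derivation 2: Stmt ⇒ Tree and Stmt ⇒ Op and Stmt ⇒ q and Stmt ⇒ q and Tree ⇒ q and Op ⇒ q and q

Two distinct leftmost derivations for the same string.

Ambiguous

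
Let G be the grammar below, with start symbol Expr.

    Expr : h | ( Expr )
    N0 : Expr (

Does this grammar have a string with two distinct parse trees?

Unambiguous

(N0 is unreachable from Expr, so its rules don't affect L(Expr).) L(Expr) is { openⁿ atom closeⁿ : n ≥ 0 }. The bracket depth fixes n, and the derivation is forced at every step.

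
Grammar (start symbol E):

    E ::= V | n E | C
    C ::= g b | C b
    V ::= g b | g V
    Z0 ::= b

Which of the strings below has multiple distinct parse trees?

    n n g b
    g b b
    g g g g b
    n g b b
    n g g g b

n n g b

n n g b: 2 trees
g b b: 1 tree
g g g g b: 1 tree
n g b b: 1 tree
n g g g b: 1 tree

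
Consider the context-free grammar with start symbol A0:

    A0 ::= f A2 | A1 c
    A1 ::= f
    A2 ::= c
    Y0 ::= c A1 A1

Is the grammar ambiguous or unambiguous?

Witness: f c

Derivation 1: A0 ⇒ f A2 ⇒ f c
Derivation 2: A0 ⇒ A1 c ⇒ f c

Two distinct leftmost derivations for the same string.

Ambiguous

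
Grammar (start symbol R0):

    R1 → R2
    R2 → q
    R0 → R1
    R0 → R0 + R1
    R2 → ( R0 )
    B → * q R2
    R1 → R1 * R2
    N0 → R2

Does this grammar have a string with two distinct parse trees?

Unambiguous

Only R0, R1, R2 are reachable from R0; ignoring the rest: R0 → R0 + R1 | R1  ;  R1 → R1 * R2 | R2  — a left-associative chain with R2 at the bottom. Each string factors uniquely by precedence.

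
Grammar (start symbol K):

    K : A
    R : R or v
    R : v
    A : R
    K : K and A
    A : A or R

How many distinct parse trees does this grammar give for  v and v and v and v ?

Parse trees for v and v and v and v:
  [K [K [K [K [A [R v]]] and [A [R v]]] and [A [R v]]] and [A [R v]]]

1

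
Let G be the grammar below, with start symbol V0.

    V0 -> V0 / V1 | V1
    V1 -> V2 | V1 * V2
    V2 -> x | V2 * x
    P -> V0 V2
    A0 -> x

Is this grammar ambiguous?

Witness: x * x

Derivation 1: V0 ⇒ V1 ⇒ V2 ⇒ V2 * x ⇒ x * x
Derivation 2: V0 ⇒ V1 ⇒ V1 * V2 ⇒ V2 * V2 ⇒ x * V2 ⇒ x * x

Two distinct leftmost derivations for the same string.

Ambiguous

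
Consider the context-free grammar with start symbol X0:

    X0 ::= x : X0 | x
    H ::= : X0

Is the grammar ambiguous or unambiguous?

Unambiguous

(H is unreachable from X0, so its rules don't affect L(X0).) The reachable grammar is A → atom sep A | atom. Each atom is followed by either the separator (recurse) or end-of-string (stop) — no choice point.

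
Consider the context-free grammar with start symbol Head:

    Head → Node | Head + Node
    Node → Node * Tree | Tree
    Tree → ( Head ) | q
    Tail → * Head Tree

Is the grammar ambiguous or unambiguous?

Only Head, Node, Tree are reachable from Head; ignoring the rest: This is a standard precedence ladder (Head over Node over Tree), with each level left-recursive on its own operator ('+' at Head, '*' at Node). That structure is LR(1), hence unambiguous.

Unambiguous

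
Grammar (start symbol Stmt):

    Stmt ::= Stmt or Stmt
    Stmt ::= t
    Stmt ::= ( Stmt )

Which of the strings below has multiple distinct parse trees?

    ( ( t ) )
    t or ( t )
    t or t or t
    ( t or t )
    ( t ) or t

t or t or t

( ( t ) ): 1 tree
t or ( t ): 1 tree
t or t or t: 2 trees
( t or t ): 1 tree
( t ) or t: 1 tree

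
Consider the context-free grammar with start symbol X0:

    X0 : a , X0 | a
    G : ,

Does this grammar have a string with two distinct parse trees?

Unambiguous

(G is unreachable from X0, so its rules don't affect L(X0).) The reachable grammar is A → atom sep A | atom. Each atom is followed by either the separator (recurse) or end-of-string (stop) — no choice point.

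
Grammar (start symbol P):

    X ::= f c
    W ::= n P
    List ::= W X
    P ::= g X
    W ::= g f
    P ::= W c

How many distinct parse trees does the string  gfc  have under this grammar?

Parse trees for gfc:
  [P g [X f c]]
  [P [W g f] c]

2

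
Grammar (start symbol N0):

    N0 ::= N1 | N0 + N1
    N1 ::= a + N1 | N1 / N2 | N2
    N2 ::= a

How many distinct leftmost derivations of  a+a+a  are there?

Parse trees for a+a+a:
  [N0 [N1 a + [N1 a + [N1 [N2 a]]]]]
  [N0 [N0 [N1 [N2 a]]] + [N1 a + [N1 [N2 a]]]]
  [N0 [N0 [N1 a + [N1 [N2 a]]]] + [N1 [N2 a]]]
  [N0 [N0 [N0 [N1 [N2 a]]] + [N1 [N2 a]]] + [N1 [N2 a]]]

4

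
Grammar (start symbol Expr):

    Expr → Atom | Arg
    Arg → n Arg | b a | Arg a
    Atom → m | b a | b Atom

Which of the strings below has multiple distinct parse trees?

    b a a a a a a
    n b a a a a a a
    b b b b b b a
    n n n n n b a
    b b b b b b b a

n b a a a a a a

b a a a a a a: 1 tree
n b a a a a a a: 6 trees
b b b b b b a: 1 tree
n n n n n b a: 1 tree
b b b b b b b a: 1 tree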